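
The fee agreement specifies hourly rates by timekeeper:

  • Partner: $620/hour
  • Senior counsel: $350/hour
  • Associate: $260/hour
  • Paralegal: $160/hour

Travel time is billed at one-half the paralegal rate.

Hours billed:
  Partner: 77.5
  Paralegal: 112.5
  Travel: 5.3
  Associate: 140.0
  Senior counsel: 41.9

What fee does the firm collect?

Partner: 77.5 × $620 = $48,050.00
Senior counsel: 41.9 × $350 = $14,665.00
Associate: 140.0 × $260 = $36,400.00
Paralegal: 112.5 × $160 = $18,000.00
Subtotal: $48,050.00 + $14,665.00 + $36,400.00 + $18,000.00 = $117,115.00
Travel: 5.3 × ($160 ÷ 2) = 5.3 × $80.00 = $424.00
Total: $117,115.00 + $424.00 = $117,539.00

$117,539.00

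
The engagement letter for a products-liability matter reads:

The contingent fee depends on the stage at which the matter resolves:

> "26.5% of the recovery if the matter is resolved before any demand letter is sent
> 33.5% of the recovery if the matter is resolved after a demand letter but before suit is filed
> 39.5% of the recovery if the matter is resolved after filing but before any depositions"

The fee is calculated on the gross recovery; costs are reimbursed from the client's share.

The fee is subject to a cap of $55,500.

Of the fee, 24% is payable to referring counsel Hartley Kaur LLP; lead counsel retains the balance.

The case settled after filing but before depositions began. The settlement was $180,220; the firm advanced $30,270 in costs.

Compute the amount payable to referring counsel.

$13,320.00

Fee base is the gross recovery, $180,220; costs are reimbursed separately.
The matter settled after filing but before depositions began, so the 39.5% rate applies.
$180,220 × 39.5% = $71,186.90
$71,186.90 exceeds the $55,500 cap, so the fee is capped at $55,500.00.
Referral share: 24% of $55,500.00 = $13,320.00; lead counsel retains $55,500.00 − $13,320.00 = $42,180.00.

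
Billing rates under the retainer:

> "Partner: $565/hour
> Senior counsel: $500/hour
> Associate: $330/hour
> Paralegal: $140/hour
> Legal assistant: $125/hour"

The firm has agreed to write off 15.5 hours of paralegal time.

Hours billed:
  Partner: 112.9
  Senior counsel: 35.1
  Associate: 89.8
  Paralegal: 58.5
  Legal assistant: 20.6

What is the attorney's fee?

$119,567.50

Partner: 112.9 × $565 = $63,788.50
Senior counsel: 35.1 × $500 = $17,550.00
Associate: 89.8 × $330 = $29,634.00
Paralegal: 58.5 × $140 = $8,190.00
Legal assistant: 20.6 × $125 = $2,575.00
Subtotal: $121,737.50
Write-off: 15.5 × $140 = $2,170.00
Total: $121,737.50 − $2,170.00 = $119,567.50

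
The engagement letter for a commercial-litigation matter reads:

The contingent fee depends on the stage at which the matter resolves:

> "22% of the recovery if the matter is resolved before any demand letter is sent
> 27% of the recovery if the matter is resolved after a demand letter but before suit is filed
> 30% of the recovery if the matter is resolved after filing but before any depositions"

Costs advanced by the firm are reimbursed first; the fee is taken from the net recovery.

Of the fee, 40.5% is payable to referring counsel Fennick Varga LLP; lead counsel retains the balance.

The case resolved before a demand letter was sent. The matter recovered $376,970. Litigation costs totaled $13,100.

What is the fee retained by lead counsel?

$47,630.58

Fee base (net of costs): $376,970 − $13,100 = $363,870
The matter resolved before a demand letter was sent, so the 22% rate applies.
$363,870 × 22% = $80,051.40
Referral share: 40.5% of $80,051.40 = $32,420.82; lead counsel retains $80,051.40 − $32,420.82 = $47,630.58.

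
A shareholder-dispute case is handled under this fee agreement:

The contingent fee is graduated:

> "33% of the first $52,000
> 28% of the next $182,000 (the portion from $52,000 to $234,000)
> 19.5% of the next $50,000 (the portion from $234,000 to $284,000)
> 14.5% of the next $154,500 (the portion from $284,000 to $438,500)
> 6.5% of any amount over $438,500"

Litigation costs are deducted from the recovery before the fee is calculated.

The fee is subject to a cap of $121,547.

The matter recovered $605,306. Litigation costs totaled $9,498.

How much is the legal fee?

Fee base (net of costs): $605,306 − $9,498 = $595,808
First $52,000 at 33% = $17,160.00
Next $182,000 at 28% = $50,960.00
Next $50,000 at 19.5% = $9,750.00
Next $154,500 at 14.5% = $22,402.50
Remaining $157,308 at 6.5% = $10,225.02
Fee: $17,160.00 + $50,960.00 + $9,750.00 + $22,402.50 + $10,225.02 = $110,497.52
$110,497.52 is under the $121,547 cap.

$110,497.52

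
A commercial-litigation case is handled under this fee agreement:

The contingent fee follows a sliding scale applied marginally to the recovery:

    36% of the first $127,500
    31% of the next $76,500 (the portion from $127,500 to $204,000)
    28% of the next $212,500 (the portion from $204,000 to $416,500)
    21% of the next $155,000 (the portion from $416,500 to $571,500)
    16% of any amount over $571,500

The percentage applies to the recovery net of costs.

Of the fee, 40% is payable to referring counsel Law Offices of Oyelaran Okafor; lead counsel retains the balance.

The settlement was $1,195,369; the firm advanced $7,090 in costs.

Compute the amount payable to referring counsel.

$104,139.86

Fee base (net of costs): $1,195,369 − $7,090 = $1,188,279
First $127,500 at 36% = $45,900.00
Next $76,500 at 31% = $23,715.00
Next $212,500 at 28% = $59,500.00
Next $155,000 at 21% = $32,550.00
Remaining $616,779 at 16% = $98,684.64
Fee: $45,900.00 + $23,715.00 + $59,500.00 + $32,550.00 + $98,684.64 = $260,349.64
Referral share: 40% of $260,349.64 = $104,139.86; lead counsel retains $260,349.64 − $104,139.86 = $156,209.78.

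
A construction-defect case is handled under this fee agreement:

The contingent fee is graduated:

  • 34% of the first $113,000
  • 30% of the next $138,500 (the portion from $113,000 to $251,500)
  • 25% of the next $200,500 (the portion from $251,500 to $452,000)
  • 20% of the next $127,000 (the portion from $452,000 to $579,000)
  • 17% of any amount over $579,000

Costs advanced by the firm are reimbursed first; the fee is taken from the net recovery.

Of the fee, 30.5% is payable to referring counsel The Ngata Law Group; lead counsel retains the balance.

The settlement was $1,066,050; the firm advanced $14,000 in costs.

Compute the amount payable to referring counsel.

$71,953.62

Fee base (net of costs): $1,066,050 − $14,000 = $1,052,050
First $113,000 at 34% = $38,420.00
Next $138,500 at 30% = $41,550.00
Next $200,500 at 25% = $50,125.00
Next $127,000 at 20% = $25,400.00
Remaining $473,050 at 17% = $80,418.50
Fee: $38,420.00 + $41,550.00 + $50,125.00 + $25,400.00 + $80,418.50 = $235,913.50
Referral share: 30.5% of $235,913.50 = $71,953.62; lead counsel retains $235,913.50 − $71,953.62 = $163,959.88.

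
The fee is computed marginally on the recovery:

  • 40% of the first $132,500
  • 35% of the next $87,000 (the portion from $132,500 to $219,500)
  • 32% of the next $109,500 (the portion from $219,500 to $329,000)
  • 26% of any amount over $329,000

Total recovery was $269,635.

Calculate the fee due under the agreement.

$99,493.20

First $132,500 at 40% = $53,000.00
Next $87,000 at 35% = $30,450.00
Remaining $50,135 at 32% = $16,043.20
Fee: $53,000.00 + $30,450.00 + $16,043.20 = $99,493.20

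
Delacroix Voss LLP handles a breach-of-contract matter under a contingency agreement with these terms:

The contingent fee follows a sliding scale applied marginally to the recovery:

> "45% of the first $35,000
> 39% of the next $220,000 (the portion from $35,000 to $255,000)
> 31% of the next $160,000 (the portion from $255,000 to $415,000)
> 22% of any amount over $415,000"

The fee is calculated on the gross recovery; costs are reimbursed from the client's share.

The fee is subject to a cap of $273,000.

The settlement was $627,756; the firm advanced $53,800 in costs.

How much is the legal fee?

$197,956.32

Fee base is the gross recovery, $627,756; costs are reimbursed separately.
First $35,000 at 45% = $15,750.00
Next $220,000 at 39% = $85,800.00
Next $160,000 at 31% = $49,600.00
Remaining $212,756 at 22% = $46,806.32
Fee: $15,750.00 + $85,800.00 + $49,600.00 + $46,806.32 = $197,956.32
$197,956.32 is under the $273,000 cap.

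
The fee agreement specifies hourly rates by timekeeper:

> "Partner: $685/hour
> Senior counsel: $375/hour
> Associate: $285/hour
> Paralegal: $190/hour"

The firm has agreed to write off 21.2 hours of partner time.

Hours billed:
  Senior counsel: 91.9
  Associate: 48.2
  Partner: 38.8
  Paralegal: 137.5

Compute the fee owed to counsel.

$86,380.50

Partner: 38.8 × $685 = $26,578.00
Senior counsel: 91.9 × $375 = $34,462.50
Associate: 48.2 × $285 = $13,737.00
Paralegal: 137.5 × $190 = $26,125.00
Subtotal: $100,902.50
Write-off: 21.2 × $685 = $14,522.00
Total: $100,902.50 − $14,522.00 = $86,380.50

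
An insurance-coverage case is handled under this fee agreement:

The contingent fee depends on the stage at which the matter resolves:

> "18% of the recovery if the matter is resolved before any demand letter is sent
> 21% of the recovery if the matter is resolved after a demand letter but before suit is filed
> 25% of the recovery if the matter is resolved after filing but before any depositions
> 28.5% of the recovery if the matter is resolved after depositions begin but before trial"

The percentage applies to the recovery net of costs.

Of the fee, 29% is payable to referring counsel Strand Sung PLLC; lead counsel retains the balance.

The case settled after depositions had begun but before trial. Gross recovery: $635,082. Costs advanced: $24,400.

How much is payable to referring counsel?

Fee base (net of costs): $635,082 − $24,400 = $610,682
The matter settled after depositions had begun but before trial, so the 28.5% rate applies.
$610,682 × 28.5% = $174,044.37
Referral share: 29% of $174,044.37 = $50,472.87; lead counsel retains $174,044.37 − $50,472.87 = $123,571.50.

$50,472.87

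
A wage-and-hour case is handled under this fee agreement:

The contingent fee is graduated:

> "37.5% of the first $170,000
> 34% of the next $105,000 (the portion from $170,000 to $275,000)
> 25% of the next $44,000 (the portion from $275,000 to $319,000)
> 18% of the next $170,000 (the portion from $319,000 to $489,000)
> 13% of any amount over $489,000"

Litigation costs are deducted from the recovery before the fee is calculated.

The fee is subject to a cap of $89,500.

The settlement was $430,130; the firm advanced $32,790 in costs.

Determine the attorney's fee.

Fee base (net of costs): $430,130 − $32,790 = $397,340
First $170,000 at 37.5% = $63,750.00
Next $105,000 at 34% = $35,700.00
Next $44,000 at 25% = $11,000.00
Remaining $78,340 at 18% = $14,101.20
Fee: $63,750.00 + $35,700.00 + $11,000.00 + $14,101.20 = $124,551.20
$124,551.20 exceeds the $89,500 cap, so the fee is capped at $89,500.00.

$89,500.00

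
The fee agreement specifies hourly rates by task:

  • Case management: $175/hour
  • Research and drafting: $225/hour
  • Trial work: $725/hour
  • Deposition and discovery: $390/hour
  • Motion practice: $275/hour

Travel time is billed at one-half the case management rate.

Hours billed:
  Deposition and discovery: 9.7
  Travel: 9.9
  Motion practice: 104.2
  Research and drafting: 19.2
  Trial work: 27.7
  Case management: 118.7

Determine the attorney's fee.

$78,479.25

Case management: 118.7 × $175 = $20,772.50
Research and drafting: 19.2 × $225 = $4,320.00
Trial work: 27.7 × $725 = $20,082.50
Deposition and discovery: 9.7 × $390 = $3,783.00
Motion practice: 104.2 × $275 = $28,655.00
Subtotal: $20,772.50 + $4,320.00 + $20,082.50 + $3,783.00 + $28,655.00 = $77,613.00
Travel: 9.9 × ($175 ÷ 2) = 9.9 × $87.50 = $866.25
Total: $77,613.00 + $866.25 = $78,479.25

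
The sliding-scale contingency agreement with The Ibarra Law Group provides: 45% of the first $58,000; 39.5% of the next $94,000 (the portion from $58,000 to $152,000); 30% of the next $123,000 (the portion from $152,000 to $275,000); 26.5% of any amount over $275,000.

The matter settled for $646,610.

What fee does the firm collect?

$198,606.65

First $58,000 at 45% = $26,100.00
Next $94,000 at 39.5% = $37,130.00
Next $123,000 at 30% = $36,900.00
Remaining $371,610 at 26.5% = $98,476.65
Fee: $26,100.00 + $37,130.00 + $36,900.00 + $98,476.65 = $198,606.65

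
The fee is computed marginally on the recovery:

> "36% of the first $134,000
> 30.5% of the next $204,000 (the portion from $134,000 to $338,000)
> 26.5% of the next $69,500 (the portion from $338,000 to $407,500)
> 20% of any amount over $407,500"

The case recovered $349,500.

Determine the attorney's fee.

$113,507.50

First $134,000 at 36% = $48,240.00
Next $204,000 at 30.5% = $62,220.00
Remaining $11,500 at 26.5% = $3,047.50
Fee: $48,240.00 + $62,220.00 + $3,047.50 = $113,507.50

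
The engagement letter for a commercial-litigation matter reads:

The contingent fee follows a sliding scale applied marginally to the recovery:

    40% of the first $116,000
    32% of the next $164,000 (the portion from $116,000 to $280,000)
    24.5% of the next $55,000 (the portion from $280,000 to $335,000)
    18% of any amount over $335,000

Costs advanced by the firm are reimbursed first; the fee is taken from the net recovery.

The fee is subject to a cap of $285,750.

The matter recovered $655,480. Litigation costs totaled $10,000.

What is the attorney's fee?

Fee base (net of costs): $655,480 − $10,000 = $645,480
First $116,000 at 40% = $46,400.00
Next $164,000 at 32% = $52,480.00
Next $55,000 at 24.5% = $13,475.00
Remaining $310,480 at 18% = $55,886.40
Fee: $46,400.00 + $52,480.00 + $13,475.00 + $55,886.40 = $168,241.40
$168,241.40 is under the $285,750 cap.

$168,241.40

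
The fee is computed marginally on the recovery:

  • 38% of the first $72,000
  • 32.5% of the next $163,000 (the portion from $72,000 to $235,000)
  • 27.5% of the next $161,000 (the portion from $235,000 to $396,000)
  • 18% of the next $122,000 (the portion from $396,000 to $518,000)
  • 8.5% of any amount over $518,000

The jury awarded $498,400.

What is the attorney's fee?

First $72,000 at 38% = $27,360.00
Next $163,000 at 32.5% = $52,975.00
Next $161,000 at 27.5% = $44,275.00
Remaining $102,400 at 18% = $18,432.00
Fee: $27,360.00 + $52,975.00 + $44,275.00 + $18,432.00 = $143,042.00

$143,042.00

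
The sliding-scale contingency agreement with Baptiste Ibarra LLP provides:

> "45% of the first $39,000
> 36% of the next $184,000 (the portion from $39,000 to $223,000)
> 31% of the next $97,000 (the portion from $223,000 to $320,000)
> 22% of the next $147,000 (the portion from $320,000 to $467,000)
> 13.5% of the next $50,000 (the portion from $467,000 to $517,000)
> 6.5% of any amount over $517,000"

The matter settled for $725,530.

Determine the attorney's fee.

$166,504.45

First $39,000 at 45% = $17,550.00
Next $184,000 at 36% = $66,240.00
Next $97,000 at 31% = $30,070.00
Next $147,000 at 22% = $32,340.00
Next $50,000 at 13.5% = $6,750.00
Remaining $208,530 at 6.5% = $13,554.45
Fee: $17,550.00 + $66,240.00 + $30,070.00 + $32,340.00 + $6,750.00 + $13,554.45 = $166,504.45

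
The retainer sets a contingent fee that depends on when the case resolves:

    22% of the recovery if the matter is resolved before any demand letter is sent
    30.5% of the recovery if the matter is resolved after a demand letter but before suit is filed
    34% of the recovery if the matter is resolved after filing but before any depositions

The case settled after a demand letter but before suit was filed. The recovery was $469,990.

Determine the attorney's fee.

The matter settled after a demand letter but before suit was filed, so the 30.5% rate applies.
$469,990 × 30.5% = $143,346.95

$143,346.95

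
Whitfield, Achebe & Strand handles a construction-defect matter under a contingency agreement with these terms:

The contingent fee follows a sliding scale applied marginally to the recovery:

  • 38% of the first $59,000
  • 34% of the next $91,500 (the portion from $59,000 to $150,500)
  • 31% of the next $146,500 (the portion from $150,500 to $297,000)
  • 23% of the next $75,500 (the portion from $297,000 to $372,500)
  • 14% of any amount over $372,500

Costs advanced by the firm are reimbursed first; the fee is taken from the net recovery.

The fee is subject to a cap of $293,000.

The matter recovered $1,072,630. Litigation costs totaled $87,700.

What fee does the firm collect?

$202,050.20

Fee base (net of costs): $1,072,630 − $87,700 = $984,930
First $59,000 at 38% = $22,420.00
Next $91,500 at 34% = $31,110.00
Next $146,500 at 31% = $45,415.00
Next $75,500 at 23% = $17,365.00
Remaining $612,430 at 14% = $85,740.20
Fee: $22,420.00 + $31,110.00 + $45,415.00 + $17,365.00 + $85,740.20 = $202,050.20
$202,050.20 is under the $293,000 cap.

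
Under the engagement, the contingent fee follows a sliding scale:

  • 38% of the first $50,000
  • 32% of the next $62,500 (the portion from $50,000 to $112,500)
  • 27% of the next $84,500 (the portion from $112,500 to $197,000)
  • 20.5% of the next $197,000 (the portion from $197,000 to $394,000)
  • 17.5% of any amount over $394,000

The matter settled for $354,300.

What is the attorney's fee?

$94,061.50

First $50,000 at 38% = $19,000.00
Next $62,500 at 32% = $20,000.00
Next $84,500 at 27% = $22,815.00
Remaining $157,300 at 20.5% = $32,246.50
Fee: $19,000.00 + $20,000.00 + $22,815.00 + $32,246.50 = $94,061.50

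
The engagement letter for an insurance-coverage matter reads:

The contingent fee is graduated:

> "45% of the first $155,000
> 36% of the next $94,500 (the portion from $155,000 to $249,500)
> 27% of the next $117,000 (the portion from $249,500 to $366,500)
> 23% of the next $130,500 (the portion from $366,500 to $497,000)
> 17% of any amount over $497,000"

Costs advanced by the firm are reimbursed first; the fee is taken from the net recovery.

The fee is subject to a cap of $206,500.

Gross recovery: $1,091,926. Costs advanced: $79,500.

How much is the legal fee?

$206,500.00

Fee base (net of costs): $1,091,926 − $79,500 = $1,012,426
First $155,000 at 45% = $69,750.00
Next $94,500 at 36% = $34,020.00
Next $117,000 at 27% = $31,590.00
Next $130,500 at 23% = $30,015.00
Remaining $515,426 at 17% = $87,622.42
Fee: $69,750.00 + $34,020.00 + $31,590.00 + $30,015.00 + $87,622.42 = $252,997.42
$252,997.42 exceeds the $206,500 cap, so the fee is capped at $206,500.00.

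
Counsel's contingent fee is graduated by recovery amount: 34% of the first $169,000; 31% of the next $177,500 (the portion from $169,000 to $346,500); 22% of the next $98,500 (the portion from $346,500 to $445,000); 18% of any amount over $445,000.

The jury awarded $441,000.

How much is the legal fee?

$133,275.00

First $169,000 at 34% = $57,460.00
Next $177,500 at 31% = $55,025.00
Remaining $94,500 at 22% = $20,790.00
Fee: $57,460.00 + $55,025.00 + $20,790.00 = $133,275.00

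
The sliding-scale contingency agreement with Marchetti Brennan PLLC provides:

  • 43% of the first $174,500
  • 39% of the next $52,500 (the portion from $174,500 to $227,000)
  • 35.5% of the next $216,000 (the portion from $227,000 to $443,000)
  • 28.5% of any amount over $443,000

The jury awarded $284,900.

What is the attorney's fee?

First $174,500 at 43% = $75,035.00
Next $52,500 at 39% = $20,475.00
Remaining $57,900 at 35.5% = $20,554.50
Fee: $75,035.00 + $20,475.00 + $20,554.50 = $116,064.50

$116,064.50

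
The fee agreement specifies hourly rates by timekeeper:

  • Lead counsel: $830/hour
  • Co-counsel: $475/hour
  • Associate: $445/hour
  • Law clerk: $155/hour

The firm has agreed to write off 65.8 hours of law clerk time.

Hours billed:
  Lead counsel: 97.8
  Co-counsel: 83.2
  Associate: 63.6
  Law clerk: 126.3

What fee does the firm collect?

Lead counsel: 97.8 × $830 = $81,174.00
Co-counsel: 83.2 × $475 = $39,520.00
Associate: 63.6 × $445 = $28,302.00
Law clerk: 126.3 × $155 = $19,576.50
Subtotal: $168,572.50
Write-off: 65.8 × $155 = $10,199.00
Total: $168,572.50 − $10,199.00 = $158,373.50

$158,373.50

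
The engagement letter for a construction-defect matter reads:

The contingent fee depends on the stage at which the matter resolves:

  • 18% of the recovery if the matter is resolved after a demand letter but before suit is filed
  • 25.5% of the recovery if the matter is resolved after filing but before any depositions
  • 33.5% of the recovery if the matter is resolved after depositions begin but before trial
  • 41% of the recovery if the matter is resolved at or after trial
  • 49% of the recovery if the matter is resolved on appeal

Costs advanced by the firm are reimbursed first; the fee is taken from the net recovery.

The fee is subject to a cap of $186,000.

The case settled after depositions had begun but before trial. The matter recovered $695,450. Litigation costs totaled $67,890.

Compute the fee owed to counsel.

Fee base (net of costs): $695,450 − $67,890 = $627,560
The matter settled after depositions had begun but before trial, so the 33.5% rate applies.
$627,560 × 33.5% = $210,232.60
$210,232.60 exceeds the $186,000 cap, so the fee is capped at $186,000.00.

$186,000.00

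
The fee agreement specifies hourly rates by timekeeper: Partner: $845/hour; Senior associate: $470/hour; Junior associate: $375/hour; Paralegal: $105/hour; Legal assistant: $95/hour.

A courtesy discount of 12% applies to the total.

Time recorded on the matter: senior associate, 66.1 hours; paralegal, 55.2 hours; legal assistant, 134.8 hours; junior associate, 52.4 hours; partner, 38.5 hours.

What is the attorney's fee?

$89,629.32

Partner: 38.5 × $845 = $32,532.50
Senior associate: 66.1 × $470 = $31,067.00
Junior associate: 52.4 × $375 = $19,650.00
Paralegal: 55.2 × $105 = $5,796.00
Legal assistant: 134.8 × $95 = $12,806.00
Subtotal: $101,851.50
Less 12% discount: −$12,222.18
Total: $101,851.50 − $12,222.18 = $89,629.32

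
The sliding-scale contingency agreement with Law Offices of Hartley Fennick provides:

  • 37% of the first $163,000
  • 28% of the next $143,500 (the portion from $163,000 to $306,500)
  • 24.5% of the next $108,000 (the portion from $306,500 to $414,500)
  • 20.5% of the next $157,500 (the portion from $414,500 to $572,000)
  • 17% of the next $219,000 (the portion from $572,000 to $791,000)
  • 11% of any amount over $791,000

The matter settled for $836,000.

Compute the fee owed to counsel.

First $163,000 at 37% = $60,310.00
Next $143,500 at 28% = $40,180.00
Next $108,000 at 24.5% = $26,460.00
Next $157,500 at 20.5% = $32,287.50
Next $219,000 at 17% = $37,230.00
Remaining $45,000 at 11% = $4,950.00
Fee: $60,310.00 + $40,180.00 + $26,460.00 + $32,287.50 + $37,230.00 + $4,950.00 = $201,417.50

$201,417.50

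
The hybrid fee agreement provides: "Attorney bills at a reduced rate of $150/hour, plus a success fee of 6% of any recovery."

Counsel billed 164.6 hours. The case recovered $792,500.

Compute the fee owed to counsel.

$72,240.00

Hourly: 164.6 × $150 = $24,690.00
Success fee: 6% of $792,500 = $47,550.00
Total: $24,690.00 + $47,550.00 = $72,240.00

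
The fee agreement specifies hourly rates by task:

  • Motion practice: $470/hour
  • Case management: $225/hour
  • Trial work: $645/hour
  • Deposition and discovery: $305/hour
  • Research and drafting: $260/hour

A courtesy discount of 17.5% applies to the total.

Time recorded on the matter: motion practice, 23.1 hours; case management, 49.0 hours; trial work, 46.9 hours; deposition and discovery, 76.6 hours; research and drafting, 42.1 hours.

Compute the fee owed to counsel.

$71,314.24

Motion practice: 23.1 × $470 = $10,857.00
Case management: 49.0 × $225 = $11,025.00
Trial work: 46.9 × $645 = $30,250.50
Deposition and discovery: 76.6 × $305 = $23,363.00
Research and drafting: 42.1 × $260 = $10,946.00
Subtotal: $86,441.50
Less 17.5% discount: −$15,127.26
Total: $86,441.50 − $15,127.26 = $71,314.24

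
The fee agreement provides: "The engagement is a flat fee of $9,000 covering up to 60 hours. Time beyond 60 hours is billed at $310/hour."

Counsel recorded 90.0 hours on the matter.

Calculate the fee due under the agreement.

Flat fee: $9,000.00
Excess hours: 90.0 − 60 = 30.0
Overrun: 30.0 × $310 = $9,300.00
Total: $9,000.00 + $9,300.00 = $18,300.00

$18,300.00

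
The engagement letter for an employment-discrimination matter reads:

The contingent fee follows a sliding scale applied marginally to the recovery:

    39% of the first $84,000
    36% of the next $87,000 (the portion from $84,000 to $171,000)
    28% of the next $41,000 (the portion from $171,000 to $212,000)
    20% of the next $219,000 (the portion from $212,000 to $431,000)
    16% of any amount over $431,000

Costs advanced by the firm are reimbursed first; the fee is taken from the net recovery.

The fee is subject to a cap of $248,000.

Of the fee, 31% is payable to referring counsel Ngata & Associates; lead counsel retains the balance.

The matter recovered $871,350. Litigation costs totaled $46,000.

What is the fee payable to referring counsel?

Fee base (net of costs): $871,350 − $46,000 = $825,350
First $84,000 at 39% = $32,760.00
Next $87,000 at 36% = $31,320.00
Next $41,000 at 28% = $11,480.00
Next $219,000 at 20% = $43,800.00
Remaining $394,350 at 16% = $63,096.00
Fee: $32,760.00 + $31,320.00 + $11,480.00 + $43,800.00 + $63,096.00 = $182,456.00
$182,456.00 is under the $248,000 cap.
Referral share: 31% of $182,456.00 = $56,561.36; lead counsel retains $182,456.00 − $56,561.36 = $125,894.64.

$56,561.36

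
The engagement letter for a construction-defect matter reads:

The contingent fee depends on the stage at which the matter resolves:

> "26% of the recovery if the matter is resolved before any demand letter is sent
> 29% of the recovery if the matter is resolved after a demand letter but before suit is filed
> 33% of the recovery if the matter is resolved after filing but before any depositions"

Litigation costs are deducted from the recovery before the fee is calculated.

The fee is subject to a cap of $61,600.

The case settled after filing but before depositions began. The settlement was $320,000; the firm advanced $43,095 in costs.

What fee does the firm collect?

Fee base (net of costs): $320,000 − $43,095 = $276,905
The matter settled after filing but before depositions began, so the 33% rate applies.
$276,905 × 33% = $91,378.65
$91,378.65 exceeds the $61,600 cap, so the fee is capped at $61,600.00.

$61,600.00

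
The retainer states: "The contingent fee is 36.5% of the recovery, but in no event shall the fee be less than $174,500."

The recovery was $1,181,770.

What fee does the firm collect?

$431,346.05

36.5% of $1,181,770 = $431,346.05
That exceeds the $174,500 minimum.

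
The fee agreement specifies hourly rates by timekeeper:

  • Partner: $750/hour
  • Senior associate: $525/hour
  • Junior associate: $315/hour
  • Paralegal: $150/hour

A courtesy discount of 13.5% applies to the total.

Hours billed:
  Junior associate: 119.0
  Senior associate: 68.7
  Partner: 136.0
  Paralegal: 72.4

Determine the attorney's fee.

$161,246.81

Partner: 136.0 × $750 = $102,000.00
Senior associate: 68.7 × $525 = $36,067.50
Junior associate: 119.0 × $315 = $37,485.00
Paralegal: 72.4 × $150 = $10,860.00
Subtotal: $186,412.50
Less 13.5% discount: −$25,165.69
Total: $186,412.50 − $25,165.69 = $161,246.81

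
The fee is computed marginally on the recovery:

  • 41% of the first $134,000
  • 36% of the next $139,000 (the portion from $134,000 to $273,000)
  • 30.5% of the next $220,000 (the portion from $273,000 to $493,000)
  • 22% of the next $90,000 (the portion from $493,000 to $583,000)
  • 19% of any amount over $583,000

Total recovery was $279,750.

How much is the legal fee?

First $134,000 at 41% = $54,940.00
Next $139,000 at 36% = $50,040.00
Remaining $6,750 at 30.5% = $2,058.75
Fee: $54,940.00 + $50,040.00 + $2,058.75 = $107,038.75

$107,038.75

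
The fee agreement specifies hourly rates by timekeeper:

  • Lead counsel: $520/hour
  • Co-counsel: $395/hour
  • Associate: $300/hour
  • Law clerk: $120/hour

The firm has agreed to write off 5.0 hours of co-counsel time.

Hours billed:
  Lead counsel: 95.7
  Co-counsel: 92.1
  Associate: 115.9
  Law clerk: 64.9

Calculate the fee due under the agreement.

$126,726.50

Lead counsel: 95.7 × $520 = $49,764.00
Co-counsel: 92.1 × $395 = $36,379.50
Associate: 115.9 × $300 = $34,770.00
Law clerk: 64.9 × $120 = $7,788.00
Subtotal: $128,701.50
Write-off: 5.0 × $395 = $1,975.00
Total: $128,701.50 − $1,975.00 = $126,726.50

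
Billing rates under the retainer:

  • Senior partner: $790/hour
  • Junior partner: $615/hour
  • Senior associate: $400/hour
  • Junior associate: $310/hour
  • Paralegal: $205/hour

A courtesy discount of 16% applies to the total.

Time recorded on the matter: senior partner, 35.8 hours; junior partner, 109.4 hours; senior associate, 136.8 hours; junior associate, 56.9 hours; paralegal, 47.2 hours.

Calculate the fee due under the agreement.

Senior partner: 35.8 × $790 = $28,282.00
Junior partner: 109.4 × $615 = $67,281.00
Senior associate: 136.8 × $400 = $54,720.00
Junior associate: 56.9 × $310 = $17,639.00
Paralegal: 47.2 × $205 = $9,676.00
Subtotal: $177,598.00
Less 16% discount: −$28,415.68
Total: $177,598.00 − $28,415.68 = $149,182.32

$149,182.32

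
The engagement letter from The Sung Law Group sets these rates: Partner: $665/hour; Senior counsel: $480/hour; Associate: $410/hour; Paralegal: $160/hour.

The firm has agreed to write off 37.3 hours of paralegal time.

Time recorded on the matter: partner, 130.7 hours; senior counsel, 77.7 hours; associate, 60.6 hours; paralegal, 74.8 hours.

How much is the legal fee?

$155,057.50

Partner: 130.7 × $665 = $86,915.50
Senior counsel: 77.7 × $480 = $37,296.00
Associate: 60.6 × $410 = $24,846.00
Paralegal: 74.8 × $160 = $11,968.00
Subtotal: $161,025.50
Write-off: 37.3 × $160 = $5,968.00
Total: $161,025.50 − $5,968.00 = $155,057.50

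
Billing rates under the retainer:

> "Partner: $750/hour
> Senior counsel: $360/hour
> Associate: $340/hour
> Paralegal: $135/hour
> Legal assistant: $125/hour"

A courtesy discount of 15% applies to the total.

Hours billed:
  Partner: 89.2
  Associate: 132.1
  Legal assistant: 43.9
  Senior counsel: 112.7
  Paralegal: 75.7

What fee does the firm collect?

$142,879.05

Partner: 89.2 × $750 = $66,900.00
Senior counsel: 112.7 × $360 = $40,572.00
Associate: 132.1 × $340 = $44,914.00
Paralegal: 75.7 × $135 = $10,219.50
Legal assistant: 43.9 × $125 = $5,487.50
Subtotal: $168,093.00
Less 15% discount: −$25,213.95
Total: $168,093.00 − $25,213.95 = $142,879.05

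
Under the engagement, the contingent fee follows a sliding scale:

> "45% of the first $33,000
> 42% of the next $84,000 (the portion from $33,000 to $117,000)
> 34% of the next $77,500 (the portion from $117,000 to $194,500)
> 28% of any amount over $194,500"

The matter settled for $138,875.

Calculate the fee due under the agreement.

$57,567.50

First $33,000 at 45% = $14,850.00
Next $84,000 at 42% = $35,280.00
Remaining $21,875 at 34% = $7,437.50
Fee: $14,850.00 + $35,280.00 + $7,437.50 = $57,567.50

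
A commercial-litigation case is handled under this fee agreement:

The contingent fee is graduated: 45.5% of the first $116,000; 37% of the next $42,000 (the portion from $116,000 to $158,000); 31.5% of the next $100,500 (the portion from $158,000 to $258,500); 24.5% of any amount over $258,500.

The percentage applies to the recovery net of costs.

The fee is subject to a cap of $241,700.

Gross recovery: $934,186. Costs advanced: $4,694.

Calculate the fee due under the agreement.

$241,700.00

Fee base (net of costs): $934,186 − $4,694 = $929,492
First $116,000 at 45.5% = $52,780.00
Next $42,000 at 37% = $15,540.00
Next $100,500 at 31.5% = $31,657.50
Remaining $670,992 at 24.5% = $164,393.04
Fee: $52,780.00 + $15,540.00 + $31,657.50 + $164,393.04 = $264,370.54
$264,370.54 exceeds the $241,700 cap, so the fee is capped at $241,700.00.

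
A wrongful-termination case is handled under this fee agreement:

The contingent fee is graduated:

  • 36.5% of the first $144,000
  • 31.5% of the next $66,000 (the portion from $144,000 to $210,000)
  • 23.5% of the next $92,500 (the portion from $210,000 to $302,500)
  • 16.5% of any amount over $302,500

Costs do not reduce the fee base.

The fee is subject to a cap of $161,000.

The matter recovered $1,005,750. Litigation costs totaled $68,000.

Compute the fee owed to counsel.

Fee base is the gross recovery, $1,005,750; costs are reimbursed separately.
First $144,000 at 36.5% = $52,560.00
Next $66,000 at 31.5% = $20,790.00
Next $92,500 at 23.5% = $21,737.50
Remaining $703,250 at 16.5% = $116,036.25
Fee: $52,560.00 + $20,790.00 + $21,737.50 + $116,036.25 = $211,123.75
$211,123.75 exceeds the $161,000 cap, so the fee is capped at $161,000.00.

$161,000.00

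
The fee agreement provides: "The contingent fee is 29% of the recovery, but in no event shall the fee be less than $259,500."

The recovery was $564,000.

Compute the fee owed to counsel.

29% of $564,000 = $163,560.00
That is below the $259,500 minimum, so the minimum applies.

$259,500.00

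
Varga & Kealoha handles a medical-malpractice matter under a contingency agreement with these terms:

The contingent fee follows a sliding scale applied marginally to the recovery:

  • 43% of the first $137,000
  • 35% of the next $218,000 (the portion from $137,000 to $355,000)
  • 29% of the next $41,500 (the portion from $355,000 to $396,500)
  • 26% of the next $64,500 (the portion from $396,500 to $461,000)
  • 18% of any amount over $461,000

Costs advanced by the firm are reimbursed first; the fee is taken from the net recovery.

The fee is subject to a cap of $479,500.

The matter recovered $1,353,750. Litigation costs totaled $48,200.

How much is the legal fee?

$316,034.00

Fee base (net of costs): $1,353,750 − $48,200 = $1,305,550
First $137,000 at 43% = $58,910.00
Next $218,000 at 35% = $76,300.00
Next $41,500 at 29% = $12,035.00
Next $64,500 at 26% = $16,770.00
Remaining $844,550 at 18% = $152,019.00
Fee: $58,910.00 + $76,300.00 + $12,035.00 + $16,770.00 + $152,019.00 = $316,034.00
$316,034.00 is under the $479,500 cap.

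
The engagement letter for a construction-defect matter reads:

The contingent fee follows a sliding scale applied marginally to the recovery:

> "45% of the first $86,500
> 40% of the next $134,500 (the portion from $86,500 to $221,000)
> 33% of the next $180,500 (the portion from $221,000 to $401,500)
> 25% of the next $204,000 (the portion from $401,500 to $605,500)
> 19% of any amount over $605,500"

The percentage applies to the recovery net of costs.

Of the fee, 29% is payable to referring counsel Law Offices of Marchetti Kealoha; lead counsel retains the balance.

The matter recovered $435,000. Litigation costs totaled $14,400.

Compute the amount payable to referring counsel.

$45,548.85

Fee base (net of costs): $435,000 − $14,400 = $420,600
First $86,500 at 45% = $38,925.00
Next $134,500 at 40% = $53,800.00
Next $180,500 at 33% = $59,565.00
Remaining $19,100 at 25% = $4,775.00
Fee: $38,925.00 + $53,800.00 + $59,565.00 + $4,775.00 = $157,065.00
Referral share: 29% of $157,065.00 = $45,548.85; lead counsel retains $157,065.00 − $45,548.85 = $111,516.15.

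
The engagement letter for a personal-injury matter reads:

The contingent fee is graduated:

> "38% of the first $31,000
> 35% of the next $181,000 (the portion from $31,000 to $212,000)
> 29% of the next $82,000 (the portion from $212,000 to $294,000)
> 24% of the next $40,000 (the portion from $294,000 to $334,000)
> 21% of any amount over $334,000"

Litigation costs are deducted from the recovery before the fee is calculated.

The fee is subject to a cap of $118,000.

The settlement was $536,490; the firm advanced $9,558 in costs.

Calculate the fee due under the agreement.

Fee base (net of costs): $536,490 − $9,558 = $526,932
First $31,000 at 38% = $11,780.00
Next $181,000 at 35% = $63,350.00
Next $82,000 at 29% = $23,780.00
Next $40,000 at 24% = $9,600.00
Remaining $192,932 at 21% = $40,515.72
Fee: $11,780.00 + $63,350.00 + $23,780.00 + $9,600.00 + $40,515.72 = $149,025.72
$149,025.72 exceeds the $118,000 cap, so the fee is capped at $118,000.00.

$118,000.00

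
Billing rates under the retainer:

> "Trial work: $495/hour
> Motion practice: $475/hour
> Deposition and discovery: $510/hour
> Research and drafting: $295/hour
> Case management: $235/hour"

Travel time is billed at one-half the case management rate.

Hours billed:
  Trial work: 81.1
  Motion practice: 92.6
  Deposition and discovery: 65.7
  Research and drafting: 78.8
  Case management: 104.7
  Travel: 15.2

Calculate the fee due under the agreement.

Trial work: 81.1 × $495 = $40,144.50
Motion practice: 92.6 × $475 = $43,985.00
Deposition and discovery: 65.7 × $510 = $33,507.00
Research and drafting: 78.8 × $295 = $23,246.00
Case management: 104.7 × $235 = $24,604.50
Subtotal: $40,144.50 + $43,985.00 + $33,507.00 + $23,246.00 + $24,604.50 = $165,487.00
Travel: 15.2 × ($235 ÷ 2) = 15.2 × $117.50 = $1,786.00
Total: $165,487.00 + $1,786.00 = $167,273.00

$167,273.00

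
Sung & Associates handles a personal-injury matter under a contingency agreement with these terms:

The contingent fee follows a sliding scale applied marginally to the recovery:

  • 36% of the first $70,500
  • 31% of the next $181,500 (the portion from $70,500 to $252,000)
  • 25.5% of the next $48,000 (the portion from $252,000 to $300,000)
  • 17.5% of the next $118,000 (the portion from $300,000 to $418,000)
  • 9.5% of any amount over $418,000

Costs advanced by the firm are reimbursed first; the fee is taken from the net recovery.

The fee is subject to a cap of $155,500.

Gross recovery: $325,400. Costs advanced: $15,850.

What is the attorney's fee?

Fee base (net of costs): $325,400 − $15,850 = $309,550
First $70,500 at 36% = $25,380.00
Next $181,500 at 31% = $56,265.00
Next $48,000 at 25.5% = $12,240.00
Remaining $9,550 at 17.5% = $1,671.25
Fee: $25,380.00 + $56,265.00 + $12,240.00 + $1,671.25 = $95,556.25
$95,556.25 is under the $155,500 cap.

$95,556.25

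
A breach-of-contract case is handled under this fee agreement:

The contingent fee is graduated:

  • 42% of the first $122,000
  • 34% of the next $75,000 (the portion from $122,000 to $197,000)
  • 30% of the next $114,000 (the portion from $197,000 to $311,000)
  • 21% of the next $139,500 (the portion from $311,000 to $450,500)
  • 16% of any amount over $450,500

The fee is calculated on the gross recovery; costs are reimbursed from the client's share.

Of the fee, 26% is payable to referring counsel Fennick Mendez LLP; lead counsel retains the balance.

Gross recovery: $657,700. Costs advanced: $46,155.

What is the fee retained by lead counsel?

$128,306.38

Fee base is the gross recovery, $657,700; costs are reimbursed separately.
First $122,000 at 42% = $51,240.00
Next $75,000 at 34% = $25,500.00
Next $114,000 at 30% = $34,200.00
Next $139,500 at 21% = $29,295.00
Remaining $207,200 at 16% = $33,152.00
Fee: $51,240.00 + $25,500.00 + $34,200.00 + $29,295.00 + $33,152.00 = $173,387.00
Referral share: 26% of $173,387.00 = $45,080.62; lead counsel retains $173,387.00 − $45,080.62 = $128,306.38.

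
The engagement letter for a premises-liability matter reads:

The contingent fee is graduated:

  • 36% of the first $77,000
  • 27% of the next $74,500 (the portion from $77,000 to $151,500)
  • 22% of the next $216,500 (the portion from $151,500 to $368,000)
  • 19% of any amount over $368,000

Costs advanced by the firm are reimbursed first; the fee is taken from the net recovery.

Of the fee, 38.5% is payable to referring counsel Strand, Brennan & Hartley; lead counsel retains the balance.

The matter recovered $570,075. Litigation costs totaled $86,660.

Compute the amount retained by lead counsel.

$72,197.22

Fee base (net of costs): $570,075 − $86,660 = $483,415
First $77,000 at 36% = $27,720.00
Next $74,500 at 27% = $20,115.00
Next $216,500 at 22% = $47,630.00
Remaining $115,415 at 19% = $21,928.85
Fee: $27,720.00 + $20,115.00 + $47,630.00 + $21,928.85 = $117,393.85
Referral share: 38.5% of $117,393.85 = $45,196.63; lead counsel retains $117,393.85 − $45,196.63 = $72,197.22.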